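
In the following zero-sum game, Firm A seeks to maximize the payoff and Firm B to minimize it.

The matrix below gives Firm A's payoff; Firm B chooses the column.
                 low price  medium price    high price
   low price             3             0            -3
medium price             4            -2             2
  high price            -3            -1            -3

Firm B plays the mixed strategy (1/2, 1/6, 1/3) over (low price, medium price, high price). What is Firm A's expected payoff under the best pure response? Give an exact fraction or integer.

low price: (3)·(1/2) + (0)·(1/6) + (-3)·(1/3) = 1/2.
medium price: (4)·(1/2) + (-2)·(1/6) + (2)·(1/3) = 7/3.
high price: (-3)·(1/2) + (-1)·(1/6) + (-3)·(1/3) = -8/3.
The best pure response is medium price with expected payoff 7/3.

7/3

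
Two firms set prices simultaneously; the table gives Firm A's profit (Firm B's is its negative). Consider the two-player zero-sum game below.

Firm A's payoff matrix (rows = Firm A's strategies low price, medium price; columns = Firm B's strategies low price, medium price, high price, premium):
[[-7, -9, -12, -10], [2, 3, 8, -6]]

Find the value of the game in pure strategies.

Row minima: -12, -6 → Firm A's maximin is -6.
Column maxima: 2, 3, 8, -6 → Firm B's minimax is -6.
They coincide at (medium price, premium), so the value is -6.

-6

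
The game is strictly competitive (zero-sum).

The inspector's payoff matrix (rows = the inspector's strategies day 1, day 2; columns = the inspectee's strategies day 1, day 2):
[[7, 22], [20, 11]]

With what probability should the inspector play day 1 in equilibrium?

3/8

Row minima are 7 and 11, so the inspector's maximin is 11; column maxima are 20 and 22, so the inspectee's minimax is 20. These differ, so the equilibrium is in mixed strategies.
Let the inspector play day 1 with probability p. The inspectee is indifferent when 7p + 20(1−p) = 22p + 11(1−p), giving p = 3/8.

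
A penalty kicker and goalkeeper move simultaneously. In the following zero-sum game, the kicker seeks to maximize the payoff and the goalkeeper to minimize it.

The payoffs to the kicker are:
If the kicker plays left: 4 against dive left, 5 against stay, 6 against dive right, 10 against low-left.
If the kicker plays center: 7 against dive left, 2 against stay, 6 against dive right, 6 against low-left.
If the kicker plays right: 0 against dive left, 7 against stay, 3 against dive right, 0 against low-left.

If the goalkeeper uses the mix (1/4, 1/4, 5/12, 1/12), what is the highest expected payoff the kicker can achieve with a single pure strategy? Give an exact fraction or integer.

67/12

left: (4)·(1/4) + (5)·(1/4) + (6)·(5/12) + (10)·(1/12) = 67/12.
center: (7)·(1/4) + (2)·(1/4) + (6)·(5/12) + (6)·(1/12) = 21/4.
right: (0)·(1/4) + (7)·(1/4) + (3)·(5/12) + (0)·(1/12) = 3.
The best pure response is left with expected payoff 67/12.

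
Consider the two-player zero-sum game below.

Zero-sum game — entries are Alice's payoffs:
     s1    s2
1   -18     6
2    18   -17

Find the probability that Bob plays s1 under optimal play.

23/59

Row minima are -18 and -17, so Alice's maximin is -17; column maxima are 18 and 6, so Bob's minimax is 6. These differ, so the equilibrium is in mixed strategies.
Let Bob play s1 with probability q. Alice is indifferent when −18q + 6(1−q) = 18q − 17(1−q), giving q = 23/59.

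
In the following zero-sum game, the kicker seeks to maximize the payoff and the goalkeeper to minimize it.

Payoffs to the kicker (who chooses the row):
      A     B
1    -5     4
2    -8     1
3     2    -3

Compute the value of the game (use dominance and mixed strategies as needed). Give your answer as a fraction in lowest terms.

Row 2 is strictly dominated by row 1, so the kicker never plays it.
The remaining 2×2 game on (1, 3) × (A, B) has no saddle point. Let the kicker play 1 with probability p; indifference gives −5p + 2(1−p) = 4p − 3(1−p), so p = 5/14.
Similarly the goalkeeper's optimal q on A is 1/2, and the value is -5·(1/2) + (4)·(1/2) = -1/2.

-1/2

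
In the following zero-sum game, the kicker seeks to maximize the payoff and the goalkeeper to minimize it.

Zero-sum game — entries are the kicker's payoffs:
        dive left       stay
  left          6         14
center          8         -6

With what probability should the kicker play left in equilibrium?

7/11

Row minima are 6 and -6, so the kicker's maximin is 6; column maxima are 8 and 14, so the goalkeeper's minimax is 8. These differ, so the equilibrium is in mixed strategies.
Let the kicker play left with probability p. The goalkeeper is indifferent when 6p + 8(1−p) = 14p − 6(1−p), giving p = 7/11.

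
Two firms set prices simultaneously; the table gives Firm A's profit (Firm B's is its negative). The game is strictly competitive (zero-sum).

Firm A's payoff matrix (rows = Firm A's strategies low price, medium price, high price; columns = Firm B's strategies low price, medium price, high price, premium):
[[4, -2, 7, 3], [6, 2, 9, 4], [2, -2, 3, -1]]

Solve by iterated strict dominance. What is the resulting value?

Row high price is strictly dominated by row medium price (6>2, 2>-2, 9>3, 4>-1); eliminate high price.
Row low price is strictly dominated by row medium price (6>4, 2>-2, 9>7, 4>3); eliminate low price.
Column premium is strictly dominated by medium price for Firm B (2<4); eliminate premium.
Column high price is strictly dominated by low price for Firm B (6<9); eliminate high price.
Column low price is strictly dominated by medium price for Firm B (2<6); eliminate low price.
Only (medium price, medium price) remains, with payoff 2.

2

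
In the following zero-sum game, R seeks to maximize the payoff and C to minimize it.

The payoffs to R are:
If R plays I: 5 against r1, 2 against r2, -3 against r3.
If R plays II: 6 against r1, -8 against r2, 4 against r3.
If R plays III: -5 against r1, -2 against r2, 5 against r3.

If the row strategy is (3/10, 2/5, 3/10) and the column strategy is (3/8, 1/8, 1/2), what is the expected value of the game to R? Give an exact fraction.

Against (3/8, 1/8, 1/2), each row's expected payoff is I: 5/8; II: 13/4; III: 3/8.
Taking the (3/10, 2/5, 3/10)-weighted average: (3/10)·(5/8) + (2/5)·(13/4) + (3/10)·(3/8) = 8/5.

8/5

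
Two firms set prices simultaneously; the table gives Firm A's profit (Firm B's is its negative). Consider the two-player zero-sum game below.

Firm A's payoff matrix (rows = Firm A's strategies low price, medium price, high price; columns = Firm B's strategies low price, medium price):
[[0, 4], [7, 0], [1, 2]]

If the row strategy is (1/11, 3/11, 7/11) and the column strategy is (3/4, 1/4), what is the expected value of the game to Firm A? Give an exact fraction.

Against (3/4, 1/4), each row's expected payoff is low price: 1; medium price: 21/4; high price: 5/4.
Taking the (1/11, 3/11, 7/11)-weighted average: (1/11)·(1) + (3/11)·(21/4) + (7/11)·(5/4) = 51/22.

51/22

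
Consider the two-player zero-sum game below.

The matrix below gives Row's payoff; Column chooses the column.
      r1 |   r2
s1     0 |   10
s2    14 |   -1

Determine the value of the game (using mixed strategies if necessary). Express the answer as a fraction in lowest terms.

28/5

Row minima are 0 and -1, so Row's maximin is 0; column maxima are 14 and 10, so Column's minimax is 10. These differ, so the equilibrium is in mixed strategies.
Let Row play s1 with probability p. Column is indifferent when 14(1−p) = 10p − (1−p), giving p = 3/5.
Let Column play r1 with probability q. Row is indifferent when 10(1−q) = 14q − (1−q), giving q = 11/25.
The value is 0·(11/25) + (10)·(14/25) = 28/5.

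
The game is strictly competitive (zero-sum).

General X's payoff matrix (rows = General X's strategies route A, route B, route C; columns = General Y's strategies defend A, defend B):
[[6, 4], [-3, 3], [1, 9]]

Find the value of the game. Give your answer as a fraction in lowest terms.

5

Row route B is strictly dominated by row route C, so General X never plays it.
The remaining 2×2 game on (route A, route C) × (defend A, defend B) has no saddle point. Let General X play route A with probability p; indifference gives 6p + (1−p) = 4p + 9(1−p), so p = 4/5.
Similarly General Y's optimal q on defend A is 1/2, and the value is 6·(1/2) + (4)·(1/2) = 5.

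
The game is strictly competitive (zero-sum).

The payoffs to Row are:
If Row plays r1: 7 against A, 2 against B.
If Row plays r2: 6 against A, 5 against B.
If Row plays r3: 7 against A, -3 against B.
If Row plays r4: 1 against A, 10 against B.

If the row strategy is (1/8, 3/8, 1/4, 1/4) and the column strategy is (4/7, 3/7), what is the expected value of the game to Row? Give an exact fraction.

Against (4/7, 3/7), each row's expected payoff is r1: 34/7; r2: 39/7; r3: 19/7; r4: 34/7.
Taking the (1/8, 3/8, 1/4, 1/4)-weighted average: (1/8)·(34/7) + (3/8)·(39/7) + (1/4)·(19/7) + (1/4)·(34/7) = 257/56.

257/56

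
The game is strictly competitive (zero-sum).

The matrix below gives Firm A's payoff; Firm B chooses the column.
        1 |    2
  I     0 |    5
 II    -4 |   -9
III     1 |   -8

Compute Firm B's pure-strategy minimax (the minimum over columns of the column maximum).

1

The worst case (largest entry) in each column is 1: 1, 2: 5.
The best (smallest) of these is 1.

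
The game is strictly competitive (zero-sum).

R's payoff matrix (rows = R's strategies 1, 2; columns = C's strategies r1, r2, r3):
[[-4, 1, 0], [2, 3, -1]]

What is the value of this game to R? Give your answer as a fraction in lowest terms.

Column r2 is strictly dominated by r1 for C (it gives R more in every row).
The remaining 2×2 game on (1, 2) × (r1, r3) has no saddle point. Let R play 1 with probability p; indifference gives −4p + 2(1−p) = −(1−p), so p = 3/7.
Similarly C's optimal q on r1 is 1/7, and the value is -4·(1/7) + (0)·(6/7) = -4/7.

-4/7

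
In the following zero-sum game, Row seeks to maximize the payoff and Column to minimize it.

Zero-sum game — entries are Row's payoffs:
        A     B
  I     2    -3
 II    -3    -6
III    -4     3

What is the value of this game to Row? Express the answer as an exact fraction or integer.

-1/2

Row II is strictly dominated by row I, so Row never plays it.
The remaining 2×2 game on (I, III) × (A, B) has no saddle point. Let Row play I with probability p; indifference gives 2p − 4(1−p) = −3p + 3(1−p), so p = 7/12.
Similarly Column's optimal q on A is 1/2, and the value is 2·(1/2) + (-3)·(1/2) = -1/2.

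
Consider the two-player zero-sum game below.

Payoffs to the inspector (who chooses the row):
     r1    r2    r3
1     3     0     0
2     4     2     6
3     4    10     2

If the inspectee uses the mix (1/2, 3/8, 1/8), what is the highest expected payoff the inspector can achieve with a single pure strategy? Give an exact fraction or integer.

6

1: (3)·(1/2) + (0)·(3/8) + (0)·(1/8) = 3/2.
2: (4)·(1/2) + (2)·(3/8) + (6)·(1/8) = 7/2.
3: (4)·(1/2) + (10)·(3/8) + (2)·(1/8) = 6.
The best pure response is 3 with expected payoff 6.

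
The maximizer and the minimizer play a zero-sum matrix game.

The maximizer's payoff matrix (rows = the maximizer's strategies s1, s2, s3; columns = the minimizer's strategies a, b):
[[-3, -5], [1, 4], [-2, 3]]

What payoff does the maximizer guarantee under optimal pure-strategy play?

1

Row minima: -5, 1, -2 → the maximizer's maximin is 1.
Column maxima: 1, 4 → the minimizer's minimax is 1.
They coincide at (s2, a), so the value is 1.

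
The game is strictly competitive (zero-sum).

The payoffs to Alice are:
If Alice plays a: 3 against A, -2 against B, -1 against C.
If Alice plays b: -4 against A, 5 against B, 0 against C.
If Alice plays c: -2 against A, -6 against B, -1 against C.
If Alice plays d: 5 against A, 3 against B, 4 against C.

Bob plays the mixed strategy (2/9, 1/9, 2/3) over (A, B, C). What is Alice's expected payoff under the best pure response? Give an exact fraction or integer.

37/9

a: (3)·(2/9) + (-2)·(1/9) + (-1)·(2/3) = -2/9.
b: (-4)·(2/9) + (5)·(1/9) + (0)·(2/3) = -1/3.
c: (-2)·(2/9) + (-6)·(1/9) + (-1)·(2/3) = -16/9.
d: (5)·(2/9) + (3)·(1/9) + (4)·(2/3) = 37/9.
The best pure response is d with expected payoff 37/9.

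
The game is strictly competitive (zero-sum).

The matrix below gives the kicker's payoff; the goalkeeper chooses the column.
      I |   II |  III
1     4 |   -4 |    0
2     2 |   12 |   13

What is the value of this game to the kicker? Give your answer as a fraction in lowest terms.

28/9

Column III is strictly dominated by II for the goalkeeper (it gives the kicker more in every row).
The remaining 2×2 game on (1, 2) × (I, II) has no saddle point. Let the kicker play 1 with probability p; indifference gives 4p + 2(1−p) = −4p + 12(1−p), so p = 5/9.
Similarly the goalkeeper's optimal q on I is 8/9, and the value is 4·(8/9) + (-4)·(1/9) = 28/9.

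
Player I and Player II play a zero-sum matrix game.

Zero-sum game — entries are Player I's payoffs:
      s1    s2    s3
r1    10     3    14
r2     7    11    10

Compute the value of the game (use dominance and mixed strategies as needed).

Column s3 is strictly dominated by s1 for Player II (it gives Player I more in every row).
The remaining 2×2 game on (r1, r2) × (s1, s2) has no saddle point. Let Player I play r1 with probability p; indifference gives 10p + 7(1−p) = 3p + 11(1−p), so p = 4/11.
Similarly Player II's optimal q on s1 is 8/11, and the value is 10·(8/11) + (3)·(3/11) = 89/11.

89/11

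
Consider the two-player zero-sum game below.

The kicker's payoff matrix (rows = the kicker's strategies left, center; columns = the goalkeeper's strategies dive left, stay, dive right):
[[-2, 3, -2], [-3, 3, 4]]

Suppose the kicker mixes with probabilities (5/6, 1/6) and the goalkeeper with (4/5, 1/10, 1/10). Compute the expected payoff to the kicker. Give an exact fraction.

Against (4/5, 1/10, 1/10), each row's expected payoff is left: -3/2; center: -17/10.
Taking the (5/6, 1/6)-weighted average: (5/6)·(-3/2) + (1/6)·(-17/10) = -23/15.

-23/15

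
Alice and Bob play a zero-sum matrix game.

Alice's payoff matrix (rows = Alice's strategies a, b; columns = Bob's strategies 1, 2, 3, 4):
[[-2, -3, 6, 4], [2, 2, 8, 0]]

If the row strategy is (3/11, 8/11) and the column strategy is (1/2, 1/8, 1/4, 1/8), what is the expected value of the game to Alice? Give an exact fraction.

Against (1/2, 1/8, 1/4, 1/8), each row's expected payoff is a: 5/8; b: 13/4.
Taking the (3/11, 8/11)-weighted average: (3/11)·(5/8) + (8/11)·(13/4) = 223/88.

223/88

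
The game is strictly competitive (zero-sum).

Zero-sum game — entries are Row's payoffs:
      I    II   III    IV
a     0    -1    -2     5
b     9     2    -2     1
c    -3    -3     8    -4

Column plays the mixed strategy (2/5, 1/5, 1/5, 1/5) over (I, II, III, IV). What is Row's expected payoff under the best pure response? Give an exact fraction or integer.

19/5

a: (0)·(2/5) + (-1)·(1/5) + (-2)·(1/5) + (5)·(1/5) = 2/5.
b: (9)·(2/5) + (2)·(1/5) + (-2)·(1/5) + (1)·(1/5) = 19/5.
c: (-3)·(2/5) + (-3)·(1/5) + (8)·(1/5) + (-4)·(1/5) = -1.
The best pure response is b with expected payoff 19/5.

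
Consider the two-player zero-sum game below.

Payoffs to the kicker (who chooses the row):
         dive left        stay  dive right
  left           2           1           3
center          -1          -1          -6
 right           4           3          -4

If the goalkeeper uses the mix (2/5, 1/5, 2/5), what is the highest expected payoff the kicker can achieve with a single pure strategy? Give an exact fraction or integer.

11/5

left: (2)·(2/5) + (1)·(1/5) + (3)·(2/5) = 11/5.
center: (-1)·(2/5) + (-1)·(1/5) + (-6)·(2/5) = -3.
right: (4)·(2/5) + (3)·(1/5) + (-4)·(2/5) = 3/5.
The best pure response is left with expected payoff 11/5.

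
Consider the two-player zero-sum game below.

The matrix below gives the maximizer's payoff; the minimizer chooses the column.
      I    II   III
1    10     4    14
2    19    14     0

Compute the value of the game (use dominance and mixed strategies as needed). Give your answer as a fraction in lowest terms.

Column I is strictly dominated by II for the minimizer (it gives the maximizer more in every row).
The remaining 2×2 game on (1, 2) × (II, III) has no saddle point. Let the maximizer play 1 with probability p; indifference gives 4p + 14(1−p) = 14p, so p = 7/12.
Similarly the minimizer's optimal q on II is 7/12, and the value is 4·(7/12) + (14)·(5/12) = 49/6.

49/6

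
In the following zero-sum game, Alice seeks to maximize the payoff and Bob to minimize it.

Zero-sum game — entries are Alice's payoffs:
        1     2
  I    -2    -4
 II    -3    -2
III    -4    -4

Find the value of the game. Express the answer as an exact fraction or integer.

Row III is strictly dominated by row II, so Alice never plays it.
The remaining 2×2 game on (I, II) × (1, 2) has no saddle point. Let Alice play I with probability p; indifference gives −2p − 3(1−p) = −4p − 2(1−p), so p = 1/3.
Similarly Bob's optimal q on 1 is 2/3, and the value is -2·(2/3) + (-4)·(1/3) = -8/3.

-8/3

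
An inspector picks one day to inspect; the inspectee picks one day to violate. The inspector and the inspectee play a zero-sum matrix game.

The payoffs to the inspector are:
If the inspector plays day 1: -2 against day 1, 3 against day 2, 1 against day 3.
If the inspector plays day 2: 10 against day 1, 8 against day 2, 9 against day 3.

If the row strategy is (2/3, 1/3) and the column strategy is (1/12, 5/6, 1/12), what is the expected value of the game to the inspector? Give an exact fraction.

157/36

Against (1/12, 5/6, 1/12), each row's expected payoff is day 1: 29/12; day 2: 33/4.
Taking the (2/3, 1/3)-weighted average: (2/3)·(29/12) + (1/3)·(33/4) = 157/36.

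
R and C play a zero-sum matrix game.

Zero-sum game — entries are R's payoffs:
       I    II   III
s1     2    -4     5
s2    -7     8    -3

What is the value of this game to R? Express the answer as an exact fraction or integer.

Column III is strictly dominated by I for C (it gives R more in every row).
The remaining 2×2 game on (s1, s2) × (I, II) has no saddle point. Let R play s1 with probability p; indifference gives 2p − 7(1−p) = −4p + 8(1−p), so p = 5/7.
Similarly C's optimal q on I is 4/7, and the value is 2·(4/7) + (-4)·(3/7) = -4/7.

-4/7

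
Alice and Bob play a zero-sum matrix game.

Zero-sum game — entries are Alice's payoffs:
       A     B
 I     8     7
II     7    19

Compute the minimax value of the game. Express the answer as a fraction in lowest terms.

103/13

Row minima are 7 and 7, so Alice's maximin is 7; column maxima are 8 and 19, so Bob's minimax is 8. These differ, so the equilibrium is in mixed strategies.
Let Alice play I with probability p. Bob is indifferent when 8p + 7(1−p) = 7p + 19(1−p), giving p = 12/13.
Let Bob play A with probability q. Alice is indifferent when 8q + 7(1−q) = 7q + 19(1−q), giving q = 12/13.
The value is 8·(12/13) + (7)·(1/13) = 103/13.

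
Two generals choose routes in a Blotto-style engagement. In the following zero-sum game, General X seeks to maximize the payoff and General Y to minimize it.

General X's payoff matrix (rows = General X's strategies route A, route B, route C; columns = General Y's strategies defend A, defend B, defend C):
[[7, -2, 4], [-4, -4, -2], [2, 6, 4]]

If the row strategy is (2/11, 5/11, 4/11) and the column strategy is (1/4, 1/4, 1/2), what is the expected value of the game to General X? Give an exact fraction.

15/22

Against (1/4, 1/4, 1/2), each row's expected payoff is route A: 13/4; route B: -3; route C: 4.
Taking the (2/11, 5/11, 4/11)-weighted average: (2/11)·(13/4) + (5/11)·(-3) + (4/11)·(4) = 15/22.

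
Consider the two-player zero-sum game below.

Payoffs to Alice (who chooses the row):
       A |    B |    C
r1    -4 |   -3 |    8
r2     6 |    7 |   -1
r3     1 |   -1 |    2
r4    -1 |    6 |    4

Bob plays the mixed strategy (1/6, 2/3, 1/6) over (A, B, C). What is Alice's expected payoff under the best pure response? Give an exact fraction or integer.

11/2

r1: (-4)·(1/6) + (-3)·(2/3) + (8)·(1/6) = -4/3.
r2: (6)·(1/6) + (7)·(2/3) + (-1)·(1/6) = 11/2.
r3: (1)·(1/6) + (-1)·(2/3) + (2)·(1/6) = -1/6.
r4: (-1)·(1/6) + (6)·(2/3) + (4)·(1/6) = 9/2.
The best pure response is r2 with expected payoff 11/2.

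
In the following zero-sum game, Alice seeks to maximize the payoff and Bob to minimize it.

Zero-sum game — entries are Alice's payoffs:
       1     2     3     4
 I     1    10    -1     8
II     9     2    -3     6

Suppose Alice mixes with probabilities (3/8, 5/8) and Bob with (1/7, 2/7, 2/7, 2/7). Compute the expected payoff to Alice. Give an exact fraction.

Against (1/7, 2/7, 2/7, 2/7), each row's expected payoff is I: 5; II: 19/7.
Taking the (3/8, 5/8)-weighted average: (3/8)·(5) + (5/8)·(19/7) = 25/7.

25/7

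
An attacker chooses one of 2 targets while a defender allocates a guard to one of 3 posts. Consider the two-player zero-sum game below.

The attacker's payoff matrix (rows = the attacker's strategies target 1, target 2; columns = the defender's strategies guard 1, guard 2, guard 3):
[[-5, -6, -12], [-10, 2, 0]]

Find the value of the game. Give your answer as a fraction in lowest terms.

Column guard 2 is strictly dominated by guard 3 for the defender (it gives the attacker more in every row).
The remaining 2×2 game on (target 1, target 2) × (guard 1, guard 3) has no saddle point. Let the attacker play target 1 with probability p; indifference gives −5p − 10(1−p) = −12p, so p = 10/17.
Similarly the defender's optimal q on guard 1 is 12/17, and the value is -5·(12/17) + (-12)·(5/17) = -120/17.

-120/17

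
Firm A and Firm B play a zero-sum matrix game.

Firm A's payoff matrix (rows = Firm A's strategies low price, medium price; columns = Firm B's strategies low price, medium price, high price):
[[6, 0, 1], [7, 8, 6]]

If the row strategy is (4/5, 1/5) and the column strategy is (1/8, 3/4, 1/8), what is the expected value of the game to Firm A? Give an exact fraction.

Against (1/8, 3/4, 1/8), each row's expected payoff is low price: 7/8; medium price: 61/8.
Taking the (4/5, 1/5)-weighted average: (4/5)·(7/8) + (1/5)·(61/8) = 89/40.

89/40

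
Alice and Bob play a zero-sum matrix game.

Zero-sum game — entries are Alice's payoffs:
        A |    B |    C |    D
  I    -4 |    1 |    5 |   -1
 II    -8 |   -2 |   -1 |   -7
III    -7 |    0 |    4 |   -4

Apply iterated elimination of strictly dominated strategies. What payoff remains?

-4

Row II is strictly dominated by row I (-4>-8, 1>-2, 5>-1, -1>-7); eliminate II.
Column D is strictly dominated by A for Bob (-4<-1, -7<-4); eliminate D.
Column B is strictly dominated by A for Bob (-4<1, -7<0); eliminate B.
Column C is strictly dominated by A for Bob (-4<5, -7<4); eliminate C.
Row III is strictly dominated by row I (-4>-7); eliminate III.
Only (I, A) remains, with payoff -4.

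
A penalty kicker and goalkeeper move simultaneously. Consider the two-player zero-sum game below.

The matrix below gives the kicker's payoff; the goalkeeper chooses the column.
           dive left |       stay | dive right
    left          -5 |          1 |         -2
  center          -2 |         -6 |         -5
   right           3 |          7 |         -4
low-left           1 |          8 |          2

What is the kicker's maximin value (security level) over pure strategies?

1

The worst-case payoff for each row is left: -5, center: -6, right: -4, low-left: 1.
The best of these is 1.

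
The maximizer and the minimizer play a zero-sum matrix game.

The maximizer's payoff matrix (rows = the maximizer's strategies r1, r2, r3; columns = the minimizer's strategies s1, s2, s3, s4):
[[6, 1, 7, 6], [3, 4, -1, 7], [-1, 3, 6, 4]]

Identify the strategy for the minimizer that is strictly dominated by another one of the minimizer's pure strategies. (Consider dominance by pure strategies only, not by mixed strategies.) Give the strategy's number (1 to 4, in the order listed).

4

The minimizer prefers columns that give the maximizer less. Compare s4 with s2: 1 < 6, 4 < 7, 3 < 4.
So s2 strictly dominates s4 for the minimizer; s4 is strictly dominated.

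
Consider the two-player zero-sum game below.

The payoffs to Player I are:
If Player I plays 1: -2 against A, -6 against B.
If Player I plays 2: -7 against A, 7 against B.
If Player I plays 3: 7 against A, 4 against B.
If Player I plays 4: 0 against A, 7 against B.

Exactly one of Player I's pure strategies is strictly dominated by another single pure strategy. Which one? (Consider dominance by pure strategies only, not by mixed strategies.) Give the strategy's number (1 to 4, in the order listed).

1

Compare 1 with 3: 7 > -2, 4 > -6.
So 3 strictly dominates 1 for Player I; 1 is strictly dominated.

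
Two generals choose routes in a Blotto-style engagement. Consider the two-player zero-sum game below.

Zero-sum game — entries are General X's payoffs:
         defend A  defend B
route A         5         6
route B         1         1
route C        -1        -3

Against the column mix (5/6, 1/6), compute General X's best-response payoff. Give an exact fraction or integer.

31/6

route A: (5)·(5/6) + (6)·(1/6) = 31/6.
route B: (1)·(5/6) + (1)·(1/6) = 1.
route C: (-1)·(5/6) + (-3)·(1/6) = -4/3.
The best pure response is route A with expected payoff 31/6.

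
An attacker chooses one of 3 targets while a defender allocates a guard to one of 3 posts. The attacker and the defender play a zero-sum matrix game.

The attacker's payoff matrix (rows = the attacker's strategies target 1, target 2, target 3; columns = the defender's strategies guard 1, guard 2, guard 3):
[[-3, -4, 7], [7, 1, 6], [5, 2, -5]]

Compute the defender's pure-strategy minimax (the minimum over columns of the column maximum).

The worst case (largest entry) in each column is guard 1: 7, guard 2: 2, guard 3: 7.
The best (smallest) of these is 2.

2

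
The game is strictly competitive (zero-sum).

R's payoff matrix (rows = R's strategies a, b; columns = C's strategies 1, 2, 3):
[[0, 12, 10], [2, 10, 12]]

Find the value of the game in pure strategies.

Row minima: 0, 2 → R's maximin is 2.
Column maxima: 2, 12, 12 → C's minimax is 2.
They coincide at (b, 1), so the value is 2.

2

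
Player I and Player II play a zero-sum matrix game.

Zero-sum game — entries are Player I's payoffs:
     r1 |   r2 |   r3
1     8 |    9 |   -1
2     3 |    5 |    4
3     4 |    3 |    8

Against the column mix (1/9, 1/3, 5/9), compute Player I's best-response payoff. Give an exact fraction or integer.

53/9

1: (8)·(1/9) + (9)·(1/3) + (-1)·(5/9) = 10/3.
2: (3)·(1/9) + (5)·(1/3) + (4)·(5/9) = 38/9.
3: (4)·(1/9) + (3)·(1/3) + (8)·(5/9) = 53/9.
The best pure response is 3 with expected payoff 53/9.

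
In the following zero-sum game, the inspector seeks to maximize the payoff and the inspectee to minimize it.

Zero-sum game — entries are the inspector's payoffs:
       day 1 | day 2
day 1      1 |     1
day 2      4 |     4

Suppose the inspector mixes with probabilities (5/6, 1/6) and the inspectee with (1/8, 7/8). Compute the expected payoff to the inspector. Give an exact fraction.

Against (1/8, 7/8), each row's expected payoff is day 1: 1; day 2: 4.
Taking the (5/6, 1/6)-weighted average: (5/6)·(1) + (1/6)·(4) = 3/2.

3/2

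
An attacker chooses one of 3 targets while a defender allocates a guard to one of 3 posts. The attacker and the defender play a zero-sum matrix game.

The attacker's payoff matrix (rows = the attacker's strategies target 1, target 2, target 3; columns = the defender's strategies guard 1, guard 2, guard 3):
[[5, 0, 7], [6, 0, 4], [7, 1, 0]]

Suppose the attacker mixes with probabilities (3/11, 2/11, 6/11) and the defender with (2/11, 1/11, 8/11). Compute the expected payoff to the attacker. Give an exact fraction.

376/121

Against (2/11, 1/11, 8/11), each row's expected payoff is target 1: 6; target 2: 4; target 3: 15/11.
Taking the (3/11, 2/11, 6/11)-weighted average: (3/11)·(6) + (2/11)·(4) + (6/11)·(15/11) = 376/121.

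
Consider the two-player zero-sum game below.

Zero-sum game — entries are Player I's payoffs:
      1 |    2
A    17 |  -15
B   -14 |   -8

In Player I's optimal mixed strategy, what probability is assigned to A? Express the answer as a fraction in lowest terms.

Row minima are -15 and -14, so Player I's maximin is -14; column maxima are 17 and -8, so Player II's minimax is -8. These differ, so the equilibrium is in mixed strategies.
Let Player I play A with probability p. Player II is indifferent when 17p − 14(1−p) = −15p − 8(1−p), giving p = 3/19.

3/19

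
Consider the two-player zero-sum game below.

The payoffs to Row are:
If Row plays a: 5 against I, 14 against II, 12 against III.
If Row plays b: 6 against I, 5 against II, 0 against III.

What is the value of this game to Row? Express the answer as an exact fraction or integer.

Column II is strictly dominated by III for Column (it gives Row more in every row).
The remaining 2×2 game on (a, b) × (I, III) has no saddle point. Let Row play a with probability p; indifference gives 5p + 6(1−p) = 12p, so p = 6/13.
Similarly Column's optimal q on I is 12/13, and the value is 5·(12/13) + (12)·(1/13) = 72/13.

72/13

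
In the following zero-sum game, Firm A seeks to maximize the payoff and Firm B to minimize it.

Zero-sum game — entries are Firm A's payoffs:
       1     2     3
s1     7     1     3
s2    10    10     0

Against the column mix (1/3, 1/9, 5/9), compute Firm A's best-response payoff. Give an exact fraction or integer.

40/9

s1: (7)·(1/3) + (1)·(1/9) + (3)·(5/9) = 37/9.
s2: (10)·(1/3) + (10)·(1/9) + (0)·(5/9) = 40/9.
The best pure response is s2 with expected payoff 40/9.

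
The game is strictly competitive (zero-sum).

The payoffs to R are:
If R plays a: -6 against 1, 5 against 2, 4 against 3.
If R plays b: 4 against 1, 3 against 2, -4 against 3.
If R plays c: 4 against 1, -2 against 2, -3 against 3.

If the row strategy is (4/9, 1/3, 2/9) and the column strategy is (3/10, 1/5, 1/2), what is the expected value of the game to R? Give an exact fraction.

14/45

Against (3/10, 1/5, 1/2), each row's expected payoff is a: 6/5; b: -1/5; c: -7/10.
Taking the (4/9, 1/3, 2/9)-weighted average: (4/9)·(6/5) + (1/3)·(-1/5) + (2/9)·(-7/10) = 14/45.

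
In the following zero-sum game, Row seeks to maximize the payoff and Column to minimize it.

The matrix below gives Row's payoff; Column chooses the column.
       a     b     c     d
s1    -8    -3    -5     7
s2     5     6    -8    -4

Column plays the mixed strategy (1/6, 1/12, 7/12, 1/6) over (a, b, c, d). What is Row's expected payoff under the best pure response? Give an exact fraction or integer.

s1: (-8)·(1/6) + (-3)·(1/12) + (-5)·(7/12) + (7)·(1/6) = -10/3.
s2: (5)·(1/6) + (6)·(1/12) + (-8)·(7/12) + (-4)·(1/6) = -4.
The best pure response is s1 with expected payoff -10/3.

-10/3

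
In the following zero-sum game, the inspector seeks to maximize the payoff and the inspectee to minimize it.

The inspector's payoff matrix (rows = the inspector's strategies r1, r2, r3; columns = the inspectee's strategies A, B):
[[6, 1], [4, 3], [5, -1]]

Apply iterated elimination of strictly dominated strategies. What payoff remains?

3

Column A is strictly dominated by B for the inspectee (1<6, 3<4, -1<5); eliminate A.
Row r1 is strictly dominated by row r2 (3>1); eliminate r1.
Row r3 is strictly dominated by row r2 (3>-1); eliminate r3.
Only (r2, B) remains, with payoff 3.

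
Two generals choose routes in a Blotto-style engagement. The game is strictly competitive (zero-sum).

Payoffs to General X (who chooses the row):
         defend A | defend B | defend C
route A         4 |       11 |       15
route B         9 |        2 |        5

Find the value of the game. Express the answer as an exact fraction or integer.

Column defend C is strictly dominated by defend B for General Y (it gives General X more in every row).
The remaining 2×2 game on (route A, route B) × (defend A, defend B) has no saddle point. Let General X play route A with probability p; indifference gives 4p + 9(1−p) = 11p + 2(1−p), so p = 1/2.
Similarly General Y's optimal q on defend A is 9/14, and the value is 4·(9/14) + (11)·(5/14) = 13/2.

13/2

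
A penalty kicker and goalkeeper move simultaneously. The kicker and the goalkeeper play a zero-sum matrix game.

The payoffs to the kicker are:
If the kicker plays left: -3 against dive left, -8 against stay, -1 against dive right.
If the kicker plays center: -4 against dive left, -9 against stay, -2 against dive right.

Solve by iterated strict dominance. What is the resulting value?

-8

Column dive right is strictly dominated by dive left for the goalkeeper (-3<-1, -4<-2); eliminate dive right.
Row center is strictly dominated by row left (-3>-4, -8>-9); eliminate center.
Column dive left is strictly dominated by stay for the goalkeeper (-8<-3); eliminate dive left.
Only (left, stay) remains, with payoff -8.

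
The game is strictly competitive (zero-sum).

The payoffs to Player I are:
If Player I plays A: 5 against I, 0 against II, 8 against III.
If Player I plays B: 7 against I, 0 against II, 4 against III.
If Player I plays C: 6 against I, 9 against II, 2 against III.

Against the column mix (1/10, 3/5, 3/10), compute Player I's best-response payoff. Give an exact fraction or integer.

33/5

A: (5)·(1/10) + (0)·(3/5) + (8)·(3/10) = 29/10.
B: (7)·(1/10) + (0)·(3/5) + (4)·(3/10) = 19/10.
C: (6)·(1/10) + (9)·(3/5) + (2)·(3/10) = 33/5.
The best pure response is C with expected payoff 33/5.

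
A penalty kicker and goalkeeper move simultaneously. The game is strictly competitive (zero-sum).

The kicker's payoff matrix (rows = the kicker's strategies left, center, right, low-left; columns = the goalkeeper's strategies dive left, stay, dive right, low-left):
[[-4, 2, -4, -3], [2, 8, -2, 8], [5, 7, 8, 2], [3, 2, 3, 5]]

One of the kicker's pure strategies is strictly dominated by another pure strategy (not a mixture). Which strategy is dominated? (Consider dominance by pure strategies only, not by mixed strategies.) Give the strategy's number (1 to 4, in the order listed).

1

Compare left with center: 2 > -4, 8 > 2, -2 > -4, 8 > -3.
So center strictly dominates left for the kicker; left is strictly dominated.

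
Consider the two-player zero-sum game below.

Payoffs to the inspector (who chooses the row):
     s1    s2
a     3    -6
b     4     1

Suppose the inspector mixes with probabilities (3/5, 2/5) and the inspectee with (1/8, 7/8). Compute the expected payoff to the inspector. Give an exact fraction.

Against (1/8, 7/8), each row's expected payoff is a: -39/8; b: 11/8.
Taking the (3/5, 2/5)-weighted average: (3/5)·(-39/8) + (2/5)·(11/8) = -19/8.

-19/8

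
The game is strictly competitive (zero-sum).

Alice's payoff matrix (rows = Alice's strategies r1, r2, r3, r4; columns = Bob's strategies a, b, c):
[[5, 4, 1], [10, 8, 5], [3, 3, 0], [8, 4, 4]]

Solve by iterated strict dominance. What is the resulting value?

Row r3 is strictly dominated by row r1 (5>3, 4>3, 1>0); eliminate r3.
Row r4 is strictly dominated by row r2 (10>8, 8>4, 5>4); eliminate r4.
Row r1 is strictly dominated by row r2 (10>5, 8>4, 5>1); eliminate r1.
Column a is strictly dominated by b for Bob (8<10); eliminate a.
Column b is strictly dominated by c for Bob (5<8); eliminate b.
Only (r2, c) remains, with payoff 5.

5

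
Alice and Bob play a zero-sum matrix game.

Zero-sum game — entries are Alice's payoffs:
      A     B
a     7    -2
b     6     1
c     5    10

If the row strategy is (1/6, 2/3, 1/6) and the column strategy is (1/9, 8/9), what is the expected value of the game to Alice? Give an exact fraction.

22/9

Against (1/9, 8/9), each row's expected payoff is a: -1; b: 14/9; c: 85/9.
Taking the (1/6, 2/3, 1/6)-weighted average: (1/6)·(-1) + (2/3)·(14/9) + (1/6)·(85/9) = 22/9.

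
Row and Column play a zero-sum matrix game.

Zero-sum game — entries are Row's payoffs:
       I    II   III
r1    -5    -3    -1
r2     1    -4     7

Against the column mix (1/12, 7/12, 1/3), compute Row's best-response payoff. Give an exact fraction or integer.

r1: (-5)·(1/12) + (-3)·(7/12) + (-1)·(1/3) = -5/2.
r2: (1)·(1/12) + (-4)·(7/12) + (7)·(1/3) = 1/12.
The best pure response is r2 with expected payoff 1/12.

1/12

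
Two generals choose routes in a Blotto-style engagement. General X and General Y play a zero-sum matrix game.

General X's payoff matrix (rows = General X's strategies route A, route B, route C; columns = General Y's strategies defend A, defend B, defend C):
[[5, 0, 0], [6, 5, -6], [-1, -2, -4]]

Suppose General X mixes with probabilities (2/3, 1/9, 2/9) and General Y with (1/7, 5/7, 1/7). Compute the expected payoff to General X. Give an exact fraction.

Against (1/7, 5/7, 1/7), each row's expected payoff is route A: 5/7; route B: 25/7; route C: -15/7.
Taking the (2/3, 1/9, 2/9)-weighted average: (2/3)·(5/7) + (1/9)·(25/7) + (2/9)·(-15/7) = 25/63.

25/63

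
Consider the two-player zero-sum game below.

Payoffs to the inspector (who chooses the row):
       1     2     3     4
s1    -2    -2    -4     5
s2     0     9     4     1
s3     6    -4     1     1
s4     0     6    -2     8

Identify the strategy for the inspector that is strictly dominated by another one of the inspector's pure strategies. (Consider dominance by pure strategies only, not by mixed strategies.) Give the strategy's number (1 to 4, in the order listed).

1

Compare s1 with s4: 0 > -2, 6 > -2, -2 > -4, 8 > 5.
So s4 strictly dominates s1 for the inspector; s1 is strictly dominated.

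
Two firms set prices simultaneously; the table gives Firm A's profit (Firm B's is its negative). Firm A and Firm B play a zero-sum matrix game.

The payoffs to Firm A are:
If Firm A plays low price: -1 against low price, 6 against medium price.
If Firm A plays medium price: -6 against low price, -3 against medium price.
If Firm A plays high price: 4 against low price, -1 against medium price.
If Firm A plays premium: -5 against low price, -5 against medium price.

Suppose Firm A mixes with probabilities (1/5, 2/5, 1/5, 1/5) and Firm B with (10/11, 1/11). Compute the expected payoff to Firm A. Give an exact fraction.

-146/55

Against (10/11, 1/11), each row's expected payoff is low price: -4/11; medium price: -63/11; high price: 39/11; premium: -5.
Taking the (1/5, 2/5, 1/5, 1/5)-weighted average: (1/5)·(-4/11) + (2/5)·(-63/11) + (1/5)·(39/11) + (1/5)·(-5) = -146/55.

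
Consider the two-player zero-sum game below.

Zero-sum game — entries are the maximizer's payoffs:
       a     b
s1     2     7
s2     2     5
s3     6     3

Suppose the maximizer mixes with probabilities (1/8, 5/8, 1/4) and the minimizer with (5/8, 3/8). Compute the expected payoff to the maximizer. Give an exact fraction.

117/32

Against (5/8, 3/8), each row's expected payoff is s1: 31/8; s2: 25/8; s3: 39/8.
Taking the (1/8, 5/8, 1/4)-weighted average: (1/8)·(31/8) + (5/8)·(25/8) + (1/4)·(39/8) = 117/32.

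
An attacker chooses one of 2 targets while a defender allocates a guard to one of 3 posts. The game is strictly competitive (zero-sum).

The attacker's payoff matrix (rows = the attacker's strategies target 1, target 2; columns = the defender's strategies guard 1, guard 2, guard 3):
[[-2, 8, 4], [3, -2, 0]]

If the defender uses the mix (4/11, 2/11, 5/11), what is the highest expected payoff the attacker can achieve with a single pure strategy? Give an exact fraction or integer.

28/11

target 1: (-2)·(4/11) + (8)·(2/11) + (4)·(5/11) = 28/11.
target 2: (3)·(4/11) + (-2)·(2/11) + (0)·(5/11) = 8/11.
The best pure response is target 1 with expected payoff 28/11.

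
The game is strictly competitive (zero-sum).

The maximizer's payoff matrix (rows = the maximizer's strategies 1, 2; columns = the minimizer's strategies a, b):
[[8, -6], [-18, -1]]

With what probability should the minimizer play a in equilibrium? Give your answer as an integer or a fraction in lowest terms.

Row minima are -6 and -18, so the maximizer's maximin is -6; column maxima are 8 and -1, so the minimizer's minimax is -1. These differ, so the equilibrium is in mixed strategies.
Let the minimizer play a with probability q. The maximizer is indifferent when 8q − 6(1−q) = −18q − (1−q), giving q = 5/31.

5/31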